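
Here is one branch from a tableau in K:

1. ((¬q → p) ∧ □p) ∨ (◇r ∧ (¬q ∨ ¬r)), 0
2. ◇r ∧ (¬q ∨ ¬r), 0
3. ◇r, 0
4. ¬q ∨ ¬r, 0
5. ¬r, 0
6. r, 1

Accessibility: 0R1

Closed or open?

No, open

There is no literal clash: for every atom and world, at most one sign appears.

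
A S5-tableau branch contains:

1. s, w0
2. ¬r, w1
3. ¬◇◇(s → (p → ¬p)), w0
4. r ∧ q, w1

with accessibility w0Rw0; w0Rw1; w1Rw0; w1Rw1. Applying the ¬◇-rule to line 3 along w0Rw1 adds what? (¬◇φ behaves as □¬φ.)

¬◇φ behaves as □¬φ: propagate the negated body to each accessible world.

¬◇(s → (p → ¬p)), w1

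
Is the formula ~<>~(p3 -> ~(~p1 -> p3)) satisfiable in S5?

1. ~<>~(p3 -> ~(~p1 -> p3)), w0
2. p3 -> ~(~p1 -> p3), w0   [~<>-rule on 1 via w0Rw0]
3. ~(~p1 -> p3), w0   [->-rule on 2 (branches; this branch)]
4. ~p1, w0   [~->-rule on 3]
5. ~p3, w0   [~->-rule on 3]
Accessibility: w0Rw0

Satisfiable (open branch found)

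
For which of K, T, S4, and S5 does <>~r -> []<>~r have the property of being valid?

S5-tableau for the negation ~(<>~r -> []<>~r):
1. ~(<>~r -> []<>~r), w0
2. <>~r, w0
3. ~[]<>~r, w0
4. ~r, w1
5. ~<>~r, w2
6. r, w0
7. r, w1
Accessibility: w0Rw0, w0Rw1, w0Rw2, w1Rw0, w1Rw1, w1Rw2, w2Rw0, w2Rw1, w2Rw2
Branch closes: r and ~r both at w1.
Every branch closes (one shown): valid in S5.
S4-tableau for the negation ~(<>~r -> []<>~r):
1. ~(<>~r -> []<>~r), w0
2. <>~r, w0
3. ~[]<>~r, w0
4. ~r, w1
5. ~<>~r, w2
6. r, w2
Accessibility: w0Rw0, w0Rw1, w0Rw2, w1Rw1, w2Rw2
Complete open branch: countermodel on an S4-frame, so not valid in S4, nor in K, T (the same frame is also a K-frame and a T-frame).

S5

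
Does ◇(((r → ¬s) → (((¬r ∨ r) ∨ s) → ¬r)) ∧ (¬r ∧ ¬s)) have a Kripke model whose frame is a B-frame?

1. ◇(((r → ¬s) → (((¬r ∨ r) ∨ s) → ¬r)) ∧ (¬r ∧ ¬s)), w0
2. ((r → ¬s) → (((¬r ∨ r) ∨ s) → ¬r)) ∧ (¬r ∧ ¬s), w1
3. (r → ¬s) → (((¬r ∨ r) ∨ s) → ¬r), w1
4. ¬r ∧ ¬s, w1
5. ¬r, w1
6. ¬s, w1
7. ((¬r ∨ r) ∨ s) → ¬r, w1
Accessibility: w0Rw0, w0Rw1, w1Rw0, w1Rw1

Yes, satisfiable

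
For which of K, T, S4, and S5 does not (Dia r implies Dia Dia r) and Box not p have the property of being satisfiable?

K

K-tableau for the formula:
1. not (Dia r implies Dia Dia r) and Box not p, w0
2. not (Dia r implies Dia Dia r), w0
3. Box not p, w0
4. Dia r, w0
5. not Dia Dia r, w0
6. r, w1
7. not p, w1
8. not Dia r, w1
Accessibility: w0Rw1
Complete open branch: satisfiable in K.
T-tableau for the formula:
1. not (Dia r implies Dia Dia r) and Box not p, w0
2. not (Dia r implies Dia Dia r), w0
3. Box not p, w0
4. Dia r, w0
5. not Dia Dia r, w0
6. not p, w0
7. not Dia r, w0
8. not r, w0
9. r, w1
10. not p, w1
11. not Dia r, w1
12. not r, w1
Accessibility: w0Rw0, w0Rw1, w1Rw1
Branch closes: r and not r both at w1.
Every branch closes (one shown): unsatisfiable in T, hence also in S4, S5 (every S4/S5-frame is a T-frame).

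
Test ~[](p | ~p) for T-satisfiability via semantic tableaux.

1. ~[](p | ~p), 0
2. ~(p | ~p), 1
3. ~p, 1
4. p, 1
Accessibility: 0R0, 0R1, 1R1
Branch closes: p and ~p both at 1.
All branches of the tableau close; one closing branch shown above.

Unsatisfiable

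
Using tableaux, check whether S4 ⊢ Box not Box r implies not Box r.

Valid

Tableau for the negation not (Box not Box r implies not Box r):
1. not (Box not Box r implies not Box r), w0
2. Box not Box r, w0   [neg-implies-rule on 1]
3. Box r, w0   [neg-implies-rule on 1]
4. not Box r, w0   [Box-rule on 2 via w0Rw0]
5. r, w0   [Box-rule on 3 via w0Rw0]
6. not r, w1   [neg-Box-rule on 4: fresh world w1, w0Rw1]
7. not Box r, w1   [Box-rule on 2 via w0Rw1]
8. r, w1   [Box-rule on 3 via w0Rw1]
Accessibility: w0Rw0, w0Rw1, w1Rw1
Branch closes: r and not r both at w1.
Every branch of the negation's tableau closes; the branch above is one of them.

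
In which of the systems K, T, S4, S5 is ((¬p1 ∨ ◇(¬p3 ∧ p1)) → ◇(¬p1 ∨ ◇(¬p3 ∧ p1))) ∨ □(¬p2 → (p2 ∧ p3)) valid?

K-tableau for the negation ¬(((¬p1 ∨ ◇(¬p3 ∧ p1)) → ◇(¬p1 ∨ ◇(¬p3 ∧ p1))) ∨ □(¬p2 → (p2 ∧ p3))):
1. ¬(((¬p1 ∨ ◇(¬p3 ∧ p1)) → ◇(¬p1 ∨ ◇(¬p3 ∧ p1))) ∨ □(¬p2 → (p2 ∧ p3))), 0
2. ¬((¬p1 ∨ ◇(¬p3 ∧ p1)) → ◇(¬p1 ∨ ◇(¬p3 ∧ p1))), 0
3. ¬□(¬p2 → (p2 ∧ p3)), 0
4. ¬p1 ∨ ◇(¬p3 ∧ p1), 0
5. ¬◇(¬p1 ∨ ◇(¬p3 ∧ p1)), 0
6. ◇(¬p3 ∧ p1), 0
7. ¬(¬p2 → (p2 ∧ p3)), 1
8. ¬p2, 1
9. ¬(p2 ∧ p3), 1
10. ¬(¬p1 ∨ ◇(¬p3 ∧ p1)), 1
11. p1, 1
12. ¬◇(¬p3 ∧ p1), 1
13. ¬p3, 1
14. ¬p3 ∧ p1, 2
15. ¬p3, 2
16. p1, 2
17. ¬(¬p1 ∨ ◇(¬p3 ∧ p1)), 2
18. ¬◇(¬p3 ∧ p1), 2
Accessibility: 0R1, 0R2
Complete open branch: countermodel on a K-frame, so not valid in K.
T-tableau for the negation ¬(((¬p1 ∨ ◇(¬p3 ∧ p1)) → ◇(¬p1 ∨ ◇(¬p3 ∧ p1))) ∨ □(¬p2 → (p2 ∧ p3))):
1. ¬(((¬p1 ∨ ◇(¬p3 ∧ p1)) → ◇(¬p1 ∨ ◇(¬p3 ∧ p1))) ∨ □(¬p2 → (p2 ∧ p3))), 0
2. ¬((¬p1 ∨ ◇(¬p3 ∧ p1)) → ◇(¬p1 ∨ ◇(¬p3 ∧ p1))), 0
3. ¬□(¬p2 → (p2 ∧ p3)), 0
4. ¬p1 ∨ ◇(¬p3 ∧ p1), 0
5. ¬◇(¬p1 ∨ ◇(¬p3 ∧ p1)), 0
6. ¬(¬p1 ∨ ◇(¬p3 ∧ p1)), 0
7. p1, 0
8. ¬◇(¬p3 ∧ p1), 0
9. ¬(¬p3 ∧ p1), 0
10. ◇(¬p3 ∧ p1), 0
11. p3, 0
12. ¬(¬p2 → (p2 ∧ p3)), 1
13. ¬p2, 1
14. ¬(p2 ∧ p3), 1
15. ¬(¬p1 ∨ ◇(¬p3 ∧ p1)), 1
16. p1, 1
17. ¬◇(¬p3 ∧ p1), 1
18. ¬(¬p3 ∧ p1), 1
19. p3, 1
20. ¬p3 ∧ p1, 2
21. ¬p3, 2
22. p1, 2
23. ¬(¬p1 ∨ ◇(¬p3 ∧ p1)), 2
24. ¬◇(¬p3 ∧ p1), 2
25. ¬(¬p3 ∧ p1), 2
26. ¬p1, 2
Accessibility: 0R0, 0R1, 0R2, 1R1, 2R2
Branch closes: p1 and ¬p1 both at 2.
Every branch closes (one shown): valid in T, hence also in S4, S5 (every theorem of T is a theorem of S4 and S5).

T, S4, S5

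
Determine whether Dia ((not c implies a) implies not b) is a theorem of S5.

Not valid

Tableau for the negation not Dia ((not c implies a) implies not b):
1. not Dia ((not c implies a) implies not b), w0
2. not ((not c implies a) implies not b), w0
3. not c implies a, w0
4. b, w0
5. a, w0
Accessibility: w0Rw0
The negation has an open branch (countermodel exists).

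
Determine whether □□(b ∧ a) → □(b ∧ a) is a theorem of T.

Tableau for the negation ¬(□□(b ∧ a) → □(b ∧ a)):
1. ¬(□□(b ∧ a) → □(b ∧ a)), 0
2. □□(b ∧ a), 0
3. ¬□(b ∧ a), 0
4. □(b ∧ a), 0
5. b ∧ a, 0
6. b, 0
7. a, 0
8. ¬(b ∧ a), 1
9. □(b ∧ a), 1
10. b ∧ a, 1
11. b, 1
12. a, 1
13. ¬a, 1
Accessibility: 0R0, 0R1, 1R1
Branch closes: a and ¬a both at 1.
All branches of the negation close; one closing branch shown above.

Valid in T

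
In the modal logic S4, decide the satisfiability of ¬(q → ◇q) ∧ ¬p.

No, unsatisfiable

1. ¬(q → ◇q) ∧ ¬p, u
2. ¬(q → ◇q), u
3. ¬p, u
4. q, u
5. ¬◇q, u
6. ¬q, u
Accessibility: uRu
Branch closes: q and ¬q both at u.
All branches of the tableau close; one closing branch shown above.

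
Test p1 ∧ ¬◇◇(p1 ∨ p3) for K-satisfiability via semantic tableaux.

Satisfiable (open branch found)

1. p1 ∧ ¬◇◇(p1 ∨ p3), 0
2. p1, 0   [∧-rule on 1]
3. ¬◇◇(p1 ∨ p3), 0   [∧-rule on 1]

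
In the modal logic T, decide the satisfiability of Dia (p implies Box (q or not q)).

Satisfiable (open branch found)

1. Dia (p implies Box (q or not q)), 0
2. p implies Box (q or not q), 1
3. Box (q or not q), 1
4. q or not q, 1
5. not q, 1
Accessibility: 0R0, 0R1, 1R1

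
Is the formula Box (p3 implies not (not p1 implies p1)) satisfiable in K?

1. Box (p3 implies not (not p1 implies p1)), u

Satisfiable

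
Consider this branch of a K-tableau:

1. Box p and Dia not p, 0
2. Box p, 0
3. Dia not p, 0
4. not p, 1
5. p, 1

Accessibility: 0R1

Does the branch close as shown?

Both p and not p appear at 1.

Closed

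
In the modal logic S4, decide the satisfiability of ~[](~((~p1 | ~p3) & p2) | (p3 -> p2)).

1. ~[](~((~p1 | ~p3) & p2) | (p3 -> p2)), 0
2. ~(~((~p1 | ~p3) & p2) | (p3 -> p2)), 1
3. (~p1 | ~p3) & p2, 1
4. ~(p3 -> p2), 1
5. ~p1 | ~p3, 1
6. p2, 1
7. p3, 1
8. ~p2, 1
Accessibility: 0R0, 0R1, 1R1
Branch closes: p2 and ~p2 both at 1.
All branches of the tableau close; one closing branch shown above.

Unsatisfiable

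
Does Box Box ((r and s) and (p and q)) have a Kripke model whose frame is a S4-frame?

Yes, satisfiable

1. Box Box ((r and s) and (p and q)), w0
2. Box ((r and s) and (p and q)), w0
3. (r and s) and (p and q), w0
4. r and s, w0
5. p and q, w0
6. r, w0
7. s, w0
8. p, w0
9. q, w0
Accessibility: w0Rw0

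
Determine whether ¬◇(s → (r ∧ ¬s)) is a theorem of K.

No, not valid

Tableau for the negation ◇(s → (r ∧ ¬s)):
1. ◇(s → (r ∧ ¬s)), 0
2. s → (r ∧ ¬s), 1
3. r ∧ ¬s, 1
4. r, 1
5. ¬s, 1
Accessibility: 0R1
The negation has an open branch (countermodel exists).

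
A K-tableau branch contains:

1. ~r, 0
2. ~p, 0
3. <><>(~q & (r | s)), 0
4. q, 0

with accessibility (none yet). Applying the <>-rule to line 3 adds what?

a fresh world 1 with 0R1, and <>(~q & (r | s)) at 1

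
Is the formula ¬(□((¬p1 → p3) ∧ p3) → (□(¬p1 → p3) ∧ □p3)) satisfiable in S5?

Unsatisfiable (every branch closes)

1. ¬(□((¬p1 → p3) ∧ p3) → (□(¬p1 → p3) ∧ □p3)), w0
2. □((¬p1 → p3) ∧ p3), w0
3. ¬(□(¬p1 → p3) ∧ □p3), w0
4. (¬p1 → p3) ∧ p3, w0
5. ¬p1 → p3, w0
6. p3, w0
7. ¬□(¬p1 → p3), w0
8. ¬(¬p1 → p3), w1
9. ¬p1, w1
10. ¬p3, w1
11. (¬p1 → p3) ∧ p3, w1
12. ¬p1 → p3, w1
13. p3, w1
Accessibility: w0Rw0, w0Rw1, w1Rw0, w1Rw1
Branch closes: p3 and ¬p3 both at w1.
(One branch shown.) All branches close.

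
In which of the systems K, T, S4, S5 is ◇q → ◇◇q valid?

T, S4, S5

T-tableau for the negation ¬(◇q → ◇◇q):
1. ¬(◇q → ◇◇q), u
2. ◇q, u   [¬→-rule on 1]
3. ¬◇◇q, u   [¬→-rule on 1]
4. ¬◇q, u   [¬◇-rule on 3 via uRu]
5. ¬q, u   [¬◇-rule on 4 via uRu]
6. q, v   [◇-rule on 2: fresh world v, uRv]
7. ¬◇q, v   [¬◇-rule on 3 via uRv]
8. ¬q, v   [¬◇-rule on 4 via uRv]
Accessibility: uRu, uRv, vRv
Branch closes: q and ¬q both at v.
Every branch closes (one shown): valid in T, hence also in S4, S5 (every theorem of T is a theorem of S4 and S5).
K-tableau for the negation ¬(◇q → ◇◇q):
1. ¬(◇q → ◇◇q), u
2. ◇q, u   [¬→-rule on 1]
3. ¬◇◇q, u   [¬→-rule on 1]
4. q, v   [◇-rule on 2: fresh world v, uRv]
5. ¬◇q, v   [¬◇-rule on 3 via uRv]
Accessibility: uRv
Complete open branch: countermodel on a K-frame, so not valid in K.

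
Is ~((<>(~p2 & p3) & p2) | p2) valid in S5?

Tableau for the negation (<>(~p2 & p3) & p2) | p2:
1. (<>(~p2 & p3) & p2) | p2, u
2. p2, u
Accessibility: uRu
The negation has an open branch (countermodel exists).

Not valid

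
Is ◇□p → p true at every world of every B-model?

Tableau for the negation ¬(◇□p → p):
1. ¬(◇□p → p), w0
2. ◇□p, w0   [¬→-rule on 1]
3. ¬p, w0   [¬→-rule on 1]
4. □p, w1   [◇-rule on 2: fresh world w1, w0Rw1]
5. p, w0   [□-rule on 4 via w1Rw0]
Accessibility: w0Rw0, w0Rw1, w1Rw0, w1Rw1
Branch closes: p and ¬p both at w0.
All branches of the negation close; one closing branch shown above.

Valid in B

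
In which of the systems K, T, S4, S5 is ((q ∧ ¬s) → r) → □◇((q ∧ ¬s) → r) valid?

S5

S5-tableau for the negation ¬(((q ∧ ¬s) → r) → □◇((q ∧ ¬s) → r)):
1. ¬(((q ∧ ¬s) → r) → □◇((q ∧ ¬s) → r)), u
2. (q ∧ ¬s) → r, u
3. ¬□◇((q ∧ ¬s) → r), u
4. ¬(q ∧ ¬s), u
5. s, u
6. ¬◇((q ∧ ¬s) → r), v
7. ¬((q ∧ ¬s) → r), u
8. q ∧ ¬s, u
9. ¬r, u
10. q, u
11. ¬s, u
Accessibility: uRu, uRv, vRu, vRv
Branch closes: s and ¬s both at u.
Every branch closes (one shown): valid in S5.
S4-tableau for the negation ¬(((q ∧ ¬s) → r) → □◇((q ∧ ¬s) → r)):
1. ¬(((q ∧ ¬s) → r) → □◇((q ∧ ¬s) → r)), u
2. (q ∧ ¬s) → r, u
3. ¬□◇((q ∧ ¬s) → r), u
4. r, u
5. ¬◇((q ∧ ¬s) → r), v
6. ¬((q ∧ ¬s) → r), v
7. q ∧ ¬s, v
8. ¬r, v
9. q, v
10. ¬s, v
Accessibility: uRu, uRv, vRv
Complete open branch: countermodel on an S4-frame, so not valid in S4, nor in K, T (the same frame is also a K-frame and a T-frame).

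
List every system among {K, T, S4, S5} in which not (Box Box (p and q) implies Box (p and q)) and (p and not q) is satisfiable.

K-tableau for the formula:
1. not (Box Box (p and q) implies Box (p and q)) and (p and not q), u
2. not (Box Box (p and q) implies Box (p and q)), u
3. p and not q, u
4. Box Box (p and q), u
5. not Box (p and q), u
6. p, u
7. not q, u
8. not (p and q), v
9. Box (p and q), v
10. not q, v
Accessibility: uRv
Complete open branch: satisfiable in K.
T-tableau for the formula:
1. not (Box Box (p and q) implies Box (p and q)) and (p and not q), u
2. not (Box Box (p and q) implies Box (p and q)), u
3. p and not q, u
4. Box Box (p and q), u
5. not Box (p and q), u
6. p, u
7. not q, u
8. Box (p and q), u
9. p and q, u
10. q, u
Accessibility: uRu
Branch closes: q and not q both at u.
Every branch closes (one shown): unsatisfiable in T, hence also in S4, S5 (every S4/S5-frame is a T-frame).

K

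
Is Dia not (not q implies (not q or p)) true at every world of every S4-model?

Tableau for the negation not Dia not (not q implies (not q or p)):
1. not Dia not (not q implies (not q or p)), 0
2. not q implies (not q or p), 0
3. not q or p, 0
4. p, 0
Accessibility: 0R0
The negation has an open branch (countermodel exists).

Invalid (countermodel exists)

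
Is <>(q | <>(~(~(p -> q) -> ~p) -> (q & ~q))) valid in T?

Tableau for the negation ~<>(q | <>(~(~(p -> q) -> ~p) -> (q & ~q))):
1. ~<>(q | <>(~(~(p -> q) -> ~p) -> (q & ~q))), u
2. ~(q | <>(~(~(p -> q) -> ~p) -> (q & ~q))), u
3. ~q, u
4. ~<>(~(~(p -> q) -> ~p) -> (q & ~q)), u
5. ~(~(~(p -> q) -> ~p) -> (q & ~q)), u
6. ~(~(p -> q) -> ~p), u
7. ~(q & ~q), u
8. ~(p -> q), u
9. p, u
Accessibility: uRu
The negation has an open branch (countermodel exists).

No, not valid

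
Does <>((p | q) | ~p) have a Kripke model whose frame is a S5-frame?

Yes, satisfiable

1. <>((p | q) | ~p), 0
2. (p | q) | ~p, 1   [<>-rule on 1: fresh world 1, 0R1]
3. ~p, 1   [|-rule on 2 (branches; this branch)]
Accessibility: 0R0, 0R1, 1R0, 1R1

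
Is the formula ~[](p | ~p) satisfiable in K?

Unsatisfiable (every branch closes)

1. ~[](p | ~p), 0
2. ~(p | ~p), 1
3. ~p, 1
4. p, 1
Accessibility: 0R1
Branch closes: p and ~p both at 1.
Every branch closes; the branch above is one of them.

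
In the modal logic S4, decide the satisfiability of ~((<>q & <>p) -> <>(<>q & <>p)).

No, unsatisfiable

1. ~((<>q & <>p) -> <>(<>q & <>p)), w0
2. <>q & <>p, w0   [~->-rule on 1]
3. ~<>(<>q & <>p), w0   [~->-rule on 1]
4. <>q, w0   [&-rule on 2]
5. <>p, w0   [&-rule on 2]
6. ~(<>q & <>p), w0   [~<>-rule on 3 via w0Rw0]
7. ~<>p, w0   [~&-rule on 6 (branches; this branch)]
8. ~p, w0   [~<>-rule on 7 via w0Rw0]
9. q, w1   [<>-rule on 4: fresh world w1, w0Rw1]
10. ~(<>q & <>p), w1   [~<>-rule on 3 via w0Rw1]
11. ~p, w1   [~<>-rule on 7 via w0Rw1]
12. ~<>p, w1   [~&-rule on 10 (branches; this branch)]
13. p, w2   [<>-rule on 5: fresh world w2, w0Rw2]
14. ~(<>q & <>p), w2   [~<>-rule on 3 via w0Rw2]
15. ~p, w2   [~<>-rule on 7 via w0Rw2]
Accessibility: w0Rw0, w0Rw1, w0Rw2, w1Rw1, w2Rw2
Branch closes: p and ~p both at w2.
(One branch shown.) All branches close.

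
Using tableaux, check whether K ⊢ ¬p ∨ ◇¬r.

Tableau for the negation ¬(¬p ∨ ◇¬r):
1. ¬(¬p ∨ ◇¬r), 0
2. p, 0   [¬∨-rule on 1]
3. ¬◇¬r, 0   [¬∨-rule on 1]
The negation has an open branch (countermodel exists).

Invalid (countermodel exists)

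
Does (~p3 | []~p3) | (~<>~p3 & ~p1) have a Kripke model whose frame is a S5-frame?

1. (~p3 | []~p3) | (~<>~p3 & ~p1), 0
2. ~<>~p3 & ~p1, 0   [|-rule on 1 (branches; this branch)]
3. ~<>~p3, 0   [&-rule on 2]
4. ~p1, 0   [&-rule on 2]
5. p3, 0   [~<>-rule on 3 via 0R0]
Accessibility: 0R0

Yes, satisfiable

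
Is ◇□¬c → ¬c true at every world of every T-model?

Tableau for the negation ¬(◇□¬c → ¬c):
1. ¬(◇□¬c → ¬c), u
2. ◇□¬c, u
3. c, u
4. □¬c, v
5. ¬c, v
Accessibility: uRu, uRv, vRv
The negation has an open branch (countermodel exists).

Not valid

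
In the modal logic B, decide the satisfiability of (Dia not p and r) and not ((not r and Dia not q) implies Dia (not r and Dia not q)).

1. (Dia not p and r) and not ((not r and Dia not q) implies Dia (not r and Dia not q)), w0
2. Dia not p and r, w0
3. not ((not r and Dia not q) implies Dia (not r and Dia not q)), w0
4. Dia not p, w0
5. r, w0
6. not r and Dia not q, w0
7. not Dia (not r and Dia not q), w0
8. not r, w0
9. Dia not q, w0
Accessibility: w0Rw0
Branch closes: r and not r both at w0.
All branches of the tableau close; one closing branch shown above.

Unsatisfiable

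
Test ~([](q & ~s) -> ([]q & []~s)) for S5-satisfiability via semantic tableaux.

Unsatisfiable (every branch closes)

1. ~([](q & ~s) -> ([]q & []~s)), w0
2. [](q & ~s), w0
3. ~([]q & []~s), w0
4. q & ~s, w0
5. q, w0
6. ~s, w0
7. ~[]~s, w0
8. s, w1
9. q & ~s, w1
10. q, w1
11. ~s, w1
Accessibility: w0Rw0, w0Rw1, w1Rw0, w1Rw1
Branch closes: s and ~s both at w1.
Every branch closes; the branch above is one of them.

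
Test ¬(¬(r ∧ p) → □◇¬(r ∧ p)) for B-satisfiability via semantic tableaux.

Unsatisfiable (every branch closes)

1. ¬(¬(r ∧ p) → □◇¬(r ∧ p)), w0
2. ¬(r ∧ p), w0
3. ¬□◇¬(r ∧ p), w0
4. ¬p, w0
5. ¬◇¬(r ∧ p), w1
6. r ∧ p, w0
7. r, w0
8. p, w0
Accessibility: w0Rw0, w0Rw1, w1Rw0, w1Rw1
Branch closes: p and ¬p both at w0.
(One branch shown.) All branches close.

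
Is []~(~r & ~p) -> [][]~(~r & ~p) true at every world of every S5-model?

Tableau for the negation ~([]~(~r & ~p) -> [][]~(~r & ~p)):
1. ~([]~(~r & ~p) -> [][]~(~r & ~p)), u
2. []~(~r & ~p), u
3. ~[][]~(~r & ~p), u
4. ~(~r & ~p), u
5. p, u
6. ~[]~(~r & ~p), v
7. ~(~r & ~p), v
8. p, v
9. ~r & ~p, w
10. ~r, w
11. ~p, w
12. ~(~r & ~p), w
13. p, w
Accessibility: uRu, uRv, uRw, vRu, vRv, vRw, wRu, wRv, wRw
Branch closes: p and ~p both at w.
All branches of the negation close; one closing branch shown above.

Valid in S5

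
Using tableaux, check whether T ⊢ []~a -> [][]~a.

Tableau for the negation ~([]~a -> [][]~a):
1. ~([]~a -> [][]~a), 0
2. []~a, 0   [~->-rule on 1]
3. ~[][]~a, 0   [~->-rule on 1]
4. ~a, 0   [[]-rule on 2 via 0R0]
5. ~[]~a, 1   [~[]-rule on 3: fresh world 1, 0R1]
6. ~a, 1   [[]-rule on 2 via 0R1]
7. a, 2   [~[]-rule on 5: fresh world 2, 1R2]
Accessibility: 0R0, 0R1, 1R1, 1R2, 2R2
The negation has an open branch (countermodel exists).

Invalid (countermodel exists)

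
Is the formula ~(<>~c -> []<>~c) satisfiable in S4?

1. ~(<>~c -> []<>~c), u
2. <>~c, u
3. ~[]<>~c, u
4. ~c, v
5. ~<>~c, w
6. c, w
Accessibility: uRu, uRv, uRw, vRv, wRw

Satisfiable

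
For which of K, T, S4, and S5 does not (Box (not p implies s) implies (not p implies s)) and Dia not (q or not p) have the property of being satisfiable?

T-tableau for the formula:
1. not (Box (not p implies s) implies (not p implies s)) and Dia not (q or not p), w0
2. not (Box (not p implies s) implies (not p implies s)), w0
3. Dia not (q or not p), w0
4. Box (not p implies s), w0
5. not (not p implies s), w0
6. not p, w0
7. not s, w0
8. not p implies s, w0
9. s, w0
Accessibility: w0Rw0
Branch closes: s and not s both at w0.
Every branch closes (one shown): unsatisfiable in T, hence also in S4, S5 (every S4/S5-frame is a T-frame).
K-tableau for the formula:
1. not (Box (not p implies s) implies (not p implies s)) and Dia not (q or not p), w0
2. not (Box (not p implies s) implies (not p implies s)), w0
3. Dia not (q or not p), w0
4. Box (not p implies s), w0
5. not (not p implies s), w0
6. not p, w0
7. not s, w0
8. not (q or not p), w1
9. not q, w1
10. p, w1
11. not p implies s, w1
12. s, w1
Accessibility: w0Rw1
Complete open branch: satisfiable in K.

K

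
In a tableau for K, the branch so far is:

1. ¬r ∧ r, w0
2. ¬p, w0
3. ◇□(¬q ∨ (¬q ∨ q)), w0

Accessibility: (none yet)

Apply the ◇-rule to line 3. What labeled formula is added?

a fresh world w1 with w0Rw1, and □(¬q ∨ (¬q ∨ q)) at w1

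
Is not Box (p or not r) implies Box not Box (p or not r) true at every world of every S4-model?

Invalid (countermodel exists)

Tableau for the negation not (not Box (p or not r) implies Box not Box (p or not r)):
1. not (not Box (p or not r) implies Box not Box (p or not r)), w0
2. not Box (p or not r), w0
3. not Box not Box (p or not r), w0
4. not (p or not r), w1
5. not p, w1
6. r, w1
7. Box (p or not r), w2
8. p or not r, w2
9. not r, w2
Accessibility: w0Rw0, w0Rw1, w0Rw2, w1Rw1, w2Rw2
The negation has an open branch (countermodel exists).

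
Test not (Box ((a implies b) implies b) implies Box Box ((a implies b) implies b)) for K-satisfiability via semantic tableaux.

1. not (Box ((a implies b) implies b) implies Box Box ((a implies b) implies b)), 0
2. Box ((a implies b) implies b), 0   [neg-implies-rule on 1]
3. not Box Box ((a implies b) implies b), 0   [neg-implies-rule on 1]
4. not Box ((a implies b) implies b), 1   [neg-Box-rule on 3: fresh world 1, 0R1]
5. (a implies b) implies b, 1   [Box-rule on 2 via 0R1]
6. b, 1   [implies-rule on 5 (branches; this branch)]
7. not ((a implies b) implies b), 2   [neg-Box-rule on 4: fresh world 2, 1R2]
8. a implies b, 2   [neg-implies-rule on 7]
9. not b, 2   [neg-implies-rule on 7]
10. not a, 2   [implies-rule on 8 (branches; this branch)]
Accessibility: 0R1, 1R2

Satisfiable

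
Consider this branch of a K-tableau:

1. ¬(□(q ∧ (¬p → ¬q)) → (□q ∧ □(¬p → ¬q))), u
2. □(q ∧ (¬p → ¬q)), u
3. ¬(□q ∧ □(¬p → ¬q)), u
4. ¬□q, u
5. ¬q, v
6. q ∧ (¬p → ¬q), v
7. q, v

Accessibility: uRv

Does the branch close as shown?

Both q and ¬q appear at v.

Yes, closed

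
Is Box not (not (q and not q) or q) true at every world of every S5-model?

Tableau for the negation not Box not (not (q and not q) or q):
1. not Box not (not (q and not q) or q), w0
2. not (q and not q) or q, w1
3. q, w1
Accessibility: w0Rw0, w0Rw1, w1Rw0, w1Rw1
The negation has an open branch (countermodel exists).

Not valid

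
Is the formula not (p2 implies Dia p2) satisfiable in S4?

Unsatisfiable

1. not (p2 implies Dia p2), 0
2. p2, 0
3. not Dia p2, 0
4. not p2, 0
Accessibility: 0R0
Branch closes: p2 and not p2 both at 0.
Every branch closes; the branch above is one of them.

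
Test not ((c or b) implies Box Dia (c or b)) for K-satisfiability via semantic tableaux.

Satisfiable (open branch found)

1. not ((c or b) implies Box Dia (c or b)), u
2. c or b, u
3. not Box Dia (c or b), u
4. b, u
5. not Dia (c or b), v
Accessibility: uRv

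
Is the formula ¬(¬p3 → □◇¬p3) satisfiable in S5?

1. ¬(¬p3 → □◇¬p3), u
2. ¬p3, u   [¬→-rule on 1]
3. ¬□◇¬p3, u   [¬→-rule on 1]
4. ¬◇¬p3, v   [¬□-rule on 3: fresh world v, uRv]
5. p3, u   [¬◇-rule on 4 via vRu]
Accessibility: uRu, uRv, vRu, vRv
Branch closes: p3 and ¬p3 both at u.
All branches of the tableau close; one closing branch shown above.

Unsatisfiable (every branch closes)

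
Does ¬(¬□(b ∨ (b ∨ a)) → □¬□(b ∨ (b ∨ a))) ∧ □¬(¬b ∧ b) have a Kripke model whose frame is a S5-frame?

1. ¬(¬□(b ∨ (b ∨ a)) → □¬□(b ∨ (b ∨ a))) ∧ □¬(¬b ∧ b), 0
2. ¬(¬□(b ∨ (b ∨ a)) → □¬□(b ∨ (b ∨ a))), 0   [∧-rule on 1]
3. □¬(¬b ∧ b), 0   [∧-rule on 1]
4. ¬□(b ∨ (b ∨ a)), 0   [¬→-rule on 2]
5. ¬□¬□(b ∨ (b ∨ a)), 0   [¬→-rule on 2]
6. ¬(¬b ∧ b), 0   [□-rule on 3 via 0R0]
7. ¬b, 0   [¬∧-rule on 6 (branches; this branch)]
8. ¬(b ∨ (b ∨ a)), 1   [¬□-rule on 4: fresh world 1, 0R1]
9. ¬b, 1   [¬∨-rule on 8]
10. ¬(b ∨ a), 1   [¬∨-rule on 8]
11. ¬a, 1   [¬∨-rule on 10]
12. ¬(¬b ∧ b), 1   [□-rule on 3 via 0R1]
13. □(b ∨ (b ∨ a)), 2   [¬□-rule on 5: fresh world 2, 0R2]
14. ¬(¬b ∧ b), 2   [□-rule on 3 via 0R2]
15. b ∨ (b ∨ a), 0   [□-rule on 13 via 2R0]
16. b ∨ (b ∨ a), 1   [□-rule on 13 via 2R1]
17. b ∨ (b ∨ a), 2   [□-rule on 13 via 2R2]
18. ¬b, 2   [¬∧-rule on 14 (branches; this branch)]
19. b ∨ a, 0   [∨-rule on 15 (branches; this branch)]
20. b ∨ a, 1   [∨-rule on 16 (branches; this branch)]
21. b ∨ a, 2   [∨-rule on 17 (branches; this branch)]
22. a, 0   [∨-rule on 19 (branches; this branch)]
23. a, 1   [∨-rule on 20 (branches; this branch)]
Accessibility: 0R0, 0R1, 0R2, 1R0, 1R1, 1R2, 2R0, 2R1, 2R2
Branch closes: a and ¬a both at 1.
All branches of the tableau close; one closing branch shown above.

No, unsatisfiable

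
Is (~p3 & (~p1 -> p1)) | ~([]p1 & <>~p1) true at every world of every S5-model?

Valid in S5

Tableau for the negation ~((~p3 & (~p1 -> p1)) | ~([]p1 & <>~p1)):
1. ~((~p3 & (~p1 -> p1)) | ~([]p1 & <>~p1)), 0
2. ~(~p3 & (~p1 -> p1)), 0   [~|-rule on 1]
3. []p1 & <>~p1, 0   [~|-rule on 1]
4. []p1, 0   [&-rule on 3]
5. <>~p1, 0   [&-rule on 3]
6. p1, 0   [[]-rule on 4 via 0R0]
7. p3, 0   [~&-rule on 2 (branches; this branch)]
8. ~p1, 1   [<>-rule on 5: fresh world 1, 0R1]
9. p1, 1   [[]-rule on 4 via 0R1]
Accessibility: 0R0, 0R1, 1R0, 1R1
Branch closes: p1 and ~p1 both at 1.
Every branch of the negation's tableau closes; the branch above is one of them.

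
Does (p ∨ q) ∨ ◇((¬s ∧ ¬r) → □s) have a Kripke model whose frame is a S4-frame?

Satisfiable (open branch found)

1. (p ∨ q) ∨ ◇((¬s ∧ ¬r) → □s), u
2. ◇((¬s ∧ ¬r) → □s), u
3. (¬s ∧ ¬r) → □s, v
4. □s, v
5. s, v
Accessibility: uRu, uRv, vRv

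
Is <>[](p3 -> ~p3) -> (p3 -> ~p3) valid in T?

Tableau for the negation ~(<>[](p3 -> ~p3) -> (p3 -> ~p3)):
1. ~(<>[](p3 -> ~p3) -> (p3 -> ~p3)), 0
2. <>[](p3 -> ~p3), 0
3. ~(p3 -> ~p3), 0
4. p3, 0
5. [](p3 -> ~p3), 1
6. p3 -> ~p3, 1
7. ~p3, 1
Accessibility: 0R0, 0R1, 1R1
The negation has an open branch (countermodel exists).

Invalid (countermodel exists)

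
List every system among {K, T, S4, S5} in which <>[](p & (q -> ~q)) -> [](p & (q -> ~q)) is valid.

S5-tableau for the negation ~(<>[](p & (q -> ~q)) -> [](p & (q -> ~q))):
1. ~(<>[](p & (q -> ~q)) -> [](p & (q -> ~q))), w0
2. <>[](p & (q -> ~q)), w0   [~->-rule on 1]
3. ~[](p & (q -> ~q)), w0   [~->-rule on 1]
4. [](p & (q -> ~q)), w1   [<>-rule on 2: fresh world w1, w0Rw1]
5. p & (q -> ~q), w0   [[]-rule on 4 via w1Rw0]
6. p, w0   [&-rule on 5]
7. q -> ~q, w0   [&-rule on 5]
8. p & (q -> ~q), w1   [[]-rule on 4 via w1Rw1]
9. p, w1   [&-rule on 8]
10. q -> ~q, w1   [&-rule on 8]
11. ~q, w0   [->-rule on 7 (branches; this branch)]
12. ~q, w1   [->-rule on 10 (branches; this branch)]
13. ~(p & (q -> ~q)), w2   [~[]-rule on 3: fresh world w2, w0Rw2]
14. p & (q -> ~q), w2   [[]-rule on 4 via w1Rw2]
15. p, w2   [&-rule on 14]
16. q -> ~q, w2   [&-rule on 14]
17. ~(q -> ~q), w2   [~&-rule on 13 (branches; this branch)]
18. q, w2   [~->-rule on 17]
19. ~q, w2   [->-rule on 16 (branches; this branch)]
Accessibility: w0Rw0, w0Rw1, w0Rw2, w1Rw0, w1Rw1, w1Rw2, w2Rw0, w2Rw1, w2Rw2
Branch closes: q and ~q both at w2.
Every branch closes (one shown): valid in S5.
S4-tableau for the negation ~(<>[](p & (q -> ~q)) -> [](p & (q -> ~q))):
1. ~(<>[](p & (q -> ~q)) -> [](p & (q -> ~q))), w0
2. <>[](p & (q -> ~q)), w0   [~->-rule on 1]
3. ~[](p & (q -> ~q)), w0   [~->-rule on 1]
4. [](p & (q -> ~q)), w1   [<>-rule on 2: fresh world w1, w0Rw1]
5. p & (q -> ~q), w1   [[]-rule on 4 via w1Rw1]
6. p, w1   [&-rule on 5]
7. q -> ~q, w1   [&-rule on 5]
8. ~q, w1   [->-rule on 7 (branches; this branch)]
9. ~(p & (q -> ~q)), w2   [~[]-rule on 3: fresh world w2, w0Rw2]
10. ~(q -> ~q), w2   [~&-rule on 9 (branches; this branch)]
11. q, w2   [~->-rule on 10]
Accessibility: w0Rw0, w0Rw1, w0Rw2, w1Rw1, w2Rw2
Complete open branch: countermodel on an S4-frame, so not valid in S4, nor in K, T (the same frame is also a K-frame and a T-frame).

S5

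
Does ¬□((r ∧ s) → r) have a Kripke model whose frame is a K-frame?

1. ¬□((r ∧ s) → r), u
2. ¬((r ∧ s) → r), v
3. r ∧ s, v
4. ¬r, v
5. r, v
6. s, v
Accessibility: uRv
Branch closes: r and ¬r both at v.
(One branch shown.) All branches close.

No, unsatisfiable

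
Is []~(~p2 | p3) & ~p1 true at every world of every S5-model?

No, not valid

Tableau for the negation ~([]~(~p2 | p3) & ~p1):
1. ~([]~(~p2 | p3) & ~p1), 0
2. p1, 0
Accessibility: 0R0
The negation has an open branch (countermodel exists).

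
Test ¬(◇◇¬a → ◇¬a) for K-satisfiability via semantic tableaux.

1. ¬(◇◇¬a → ◇¬a), w0
2. ◇◇¬a, w0
3. ¬◇¬a, w0
4. ◇¬a, w1
5. a, w1
6. ¬a, w2
Accessibility: w0Rw1, w1Rw2

Satisfiable (open branch found)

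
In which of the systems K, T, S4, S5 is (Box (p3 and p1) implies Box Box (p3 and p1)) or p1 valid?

T-tableau for the negation not ((Box (p3 and p1) implies Box Box (p3 and p1)) or p1):
1. not ((Box (p3 and p1) implies Box Box (p3 and p1)) or p1), 0
2. not (Box (p3 and p1) implies Box Box (p3 and p1)), 0
3. not p1, 0
4. Box (p3 and p1), 0
5. not Box Box (p3 and p1), 0
6. p3 and p1, 0
7. p3, 0
8. p1, 0
Accessibility: 0R0
Branch closes: p1 and not p1 both at 0.
Every branch closes (one shown): valid in T, hence also in S4, S5 (every theorem of T is a theorem of S4 and S5).
K-tableau for the negation not ((Box (p3 and p1) implies Box Box (p3 and p1)) or p1):
1. not ((Box (p3 and p1) implies Box Box (p3 and p1)) or p1), 0
2. not (Box (p3 and p1) implies Box Box (p3 and p1)), 0
3. not p1, 0
4. Box (p3 and p1), 0
5. not Box Box (p3 and p1), 0
6. not Box (p3 and p1), 1
7. p3 and p1, 1
8. p3, 1
9. p1, 1
10. not (p3 and p1), 2
11. not p1, 2
Accessibility: 0R1, 1R2
Complete open branch: countermodel on a K-frame, so not valid in K.

T, S4, S5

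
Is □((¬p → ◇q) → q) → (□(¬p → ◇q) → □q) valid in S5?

Valid in S5

Tableau for the negation ¬(□((¬p → ◇q) → q) → (□(¬p → ◇q) → □q)):
1. ¬(□((¬p → ◇q) → q) → (□(¬p → ◇q) → □q)), 0
2. □((¬p → ◇q) → q), 0
3. ¬(□(¬p → ◇q) → □q), 0
4. □(¬p → ◇q), 0
5. ¬□q, 0
6. (¬p → ◇q) → q, 0
7. ¬p → ◇q, 0
8. ¬(¬p → ◇q), 0
9. ¬p, 0
10. ¬◇q, 0
11. ¬q, 0
12. ◇q, 0
13. ¬q, 1
14. (¬p → ◇q) → q, 1
15. ¬p → ◇q, 1
16. ¬(¬p → ◇q), 1
17. ¬p, 1
18. ¬◇q, 1
19. ◇q, 1
20. q, 2
21. (¬p → ◇q) → q, 2
22. ¬p → ◇q, 2
23. ¬q, 2
Accessibility: 0R0, 0R1, 0R2, 1R0, 1R1, 1R2, 2R0, 2R1, 2R2
Branch closes: q and ¬q both at 2.
All branches of the negation close; one closing branch shown above.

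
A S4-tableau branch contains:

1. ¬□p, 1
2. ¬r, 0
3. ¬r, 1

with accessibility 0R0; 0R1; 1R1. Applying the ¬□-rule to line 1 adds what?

a fresh world 2 with 1R2, and ¬p at 2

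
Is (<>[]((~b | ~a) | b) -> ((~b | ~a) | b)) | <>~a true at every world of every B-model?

Tableau for the negation ~((<>[]((~b | ~a) | b) -> ((~b | ~a) | b)) | <>~a):
1. ~((<>[]((~b | ~a) | b) -> ((~b | ~a) | b)) | <>~a), w0
2. ~(<>[]((~b | ~a) | b) -> ((~b | ~a) | b)), w0
3. ~<>~a, w0
4. <>[]((~b | ~a) | b), w0
5. ~((~b | ~a) | b), w0
6. ~(~b | ~a), w0
7. ~b, w0
8. b, w0
9. a, w0
Accessibility: w0Rw0
Branch closes: b and ~b both at w0.
All branches of the negation close; one closing branch shown above.

Yes, valid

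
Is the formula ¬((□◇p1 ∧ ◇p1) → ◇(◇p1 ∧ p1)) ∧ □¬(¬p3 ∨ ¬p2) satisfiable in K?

1. ¬((□◇p1 ∧ ◇p1) → ◇(◇p1 ∧ p1)) ∧ □¬(¬p3 ∨ ¬p2), u
2. ¬((□◇p1 ∧ ◇p1) → ◇(◇p1 ∧ p1)), u
3. □¬(¬p3 ∨ ¬p2), u
4. □◇p1 ∧ ◇p1, u
5. ¬◇(◇p1 ∧ p1), u
6. □◇p1, u
7. ◇p1, u
8. p1, v
9. ¬(¬p3 ∨ ¬p2), v
10. p3, v
11. p2, v
12. ¬(◇p1 ∧ p1), v
13. ◇p1, v
14. ¬◇p1, v
15. p1, w
16. ¬p1, w
Accessibility: uRv, vRw
Branch closes: p1 and ¬p1 both at w.
(One branch shown.) All branches close.

Unsatisfiable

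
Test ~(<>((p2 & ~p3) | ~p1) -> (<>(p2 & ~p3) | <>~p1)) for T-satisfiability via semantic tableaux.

Unsatisfiable (every branch closes)

1. ~(<>((p2 & ~p3) | ~p1) -> (<>(p2 & ~p3) | <>~p1)), u
2. <>((p2 & ~p3) | ~p1), u
3. ~(<>(p2 & ~p3) | <>~p1), u
4. ~<>(p2 & ~p3), u
5. ~<>~p1, u
6. ~(p2 & ~p3), u
7. p1, u
8. p3, u
9. (p2 & ~p3) | ~p1, v
10. ~(p2 & ~p3), v
11. p1, v
12. p2 & ~p3, v
13. p2, v
14. ~p3, v
15. p3, v
Accessibility: uRu, uRv, vRv
Branch closes: p3 and ~p3 both at v.
Every branch closes; the branch above is one of them.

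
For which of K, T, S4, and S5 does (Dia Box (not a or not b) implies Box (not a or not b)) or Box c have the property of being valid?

S5

S4-tableau for the negation not ((Dia Box (not a or not b) implies Box (not a or not b)) or Box c):
1. not ((Dia Box (not a or not b) implies Box (not a or not b)) or Box c), w0
2. not (Dia Box (not a or not b) implies Box (not a or not b)), w0
3. not Box c, w0
4. Dia Box (not a or not b), w0
5. not Box (not a or not b), w0
6. not c, w1
7. Box (not a or not b), w2
8. not a or not b, w2
9. not b, w2
10. not (not a or not b), w3
11. a, w3
12. b, w3
Accessibility: w0Rw0, w0Rw1, w0Rw2, w0Rw3, w1Rw1, w2Rw2, w3Rw3
Complete open branch: countermodel on an S4-frame, so not valid in S4, nor in K, T (the same frame is also a K-frame and a T-frame).
S5-tableau for the negation not ((Dia Box (not a or not b) implies Box (not a or not b)) or Box c):
1. not ((Dia Box (not a or not b) implies Box (not a or not b)) or Box c), w0
2. not (Dia Box (not a or not b) implies Box (not a or not b)), w0
3. not Box c, w0
4. Dia Box (not a or not b), w0
5. not Box (not a or not b), w0
6. not c, w1
7. Box (not a or not b), w2
8. not a or not b, w0
9. not a or not b, w1
10. not a or not b, w2
11. not b, w0
12. not b, w1
13. not b, w2
14. not (not a or not b), w3
15. a, w3
16. b, w3
17. not a or not b, w3
18. not b, w3
Accessibility: w0Rw0, w0Rw1, w0Rw2, w0Rw3, w1Rw0, w1Rw1, w1Rw2, w1Rw3, w2Rw0, w2Rw1, w2Rw2, w2Rw3, w3Rw0, w3Rw1, w3Rw2, w3Rw3
Branch closes: b and not b both at w3.
Every branch closes (one shown): valid in S5.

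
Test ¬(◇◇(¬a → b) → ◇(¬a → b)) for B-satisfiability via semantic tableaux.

1. ¬(◇◇(¬a → b) → ◇(¬a → b)), 0
2. ◇◇(¬a → b), 0
3. ¬◇(¬a → b), 0
4. ¬(¬a → b), 0
5. ¬a, 0
6. ¬b, 0
7. ◇(¬a → b), 1
8. ¬(¬a → b), 1
9. ¬a, 1
10. ¬b, 1
11. ¬a → b, 2
12. b, 2
Accessibility: 0R0, 0R1, 1R0, 1R1, 1R2, 2R1, 2R2

Satisfiable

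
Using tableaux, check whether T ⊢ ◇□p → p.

Tableau for the negation ¬(◇□p → p):
1. ¬(◇□p → p), w0
2. ◇□p, w0   [¬→-rule on 1]
3. ¬p, w0   [¬→-rule on 1]
4. □p, w1   [◇-rule on 2: fresh world w1, w0Rw1]
5. p, w1   [□-rule on 4 via w1Rw1]
Accessibility: w0Rw0, w0Rw1, w1Rw1
The negation has an open branch (countermodel exists).

Not valid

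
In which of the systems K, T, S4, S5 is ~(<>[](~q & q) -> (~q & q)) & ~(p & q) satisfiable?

K-tableau for the formula:
1. ~(<>[](~q & q) -> (~q & q)) & ~(p & q), 0
2. ~(<>[](~q & q) -> (~q & q)), 0
3. ~(p & q), 0
4. <>[](~q & q), 0
5. ~(~q & q), 0
6. ~q, 0
7. [](~q & q), 1
Accessibility: 0R1
Complete open branch: satisfiable in K.
T-tableau for the formula:
1. ~(<>[](~q & q) -> (~q & q)) & ~(p & q), 0
2. ~(<>[](~q & q) -> (~q & q)), 0
3. ~(p & q), 0
4. <>[](~q & q), 0
5. ~(~q & q), 0
6. ~q, 0
7. [](~q & q), 1
8. ~q & q, 1
9. ~q, 1
10. q, 1
Accessibility: 0R0, 0R1, 1R1
Branch closes: q and ~q both at 1.
Every branch closes (one shown): unsatisfiable in T, hence also in S4, S5 (every S4/S5-frame is a T-frame).

K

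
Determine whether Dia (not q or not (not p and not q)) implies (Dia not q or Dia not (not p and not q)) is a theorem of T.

Tableau for the negation not (Dia (not q or not (not p and not q)) implies (Dia not q or Dia not (not p and not q))):
1. not (Dia (not q or not (not p and not q)) implies (Dia not q or Dia not (not p and not q))), 0
2. Dia (not q or not (not p and not q)), 0   [neg-implies-rule on 1]
3. not (Dia not q or Dia not (not p and not q)), 0   [neg-implies-rule on 1]
4. not Dia not q, 0   [neg-or-rule on 3]
5. not Dia not (not p and not q), 0   [neg-or-rule on 3]
6. q, 0   [neg-Dia-rule on 4 via 0R0]
7. not p and not q, 0   [neg-Dia-rule on 5 via 0R0]
8. not p, 0   [and-rule on 7]
9. not q, 0   [and-rule on 7]
Accessibility: 0R0
Branch closes: q and not q both at 0.
All branches of the negation close; one closing branch shown above.

Yes, valid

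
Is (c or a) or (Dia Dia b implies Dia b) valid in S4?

Yes, valid

Tableau for the negation not ((c or a) or (Dia Dia b implies Dia b)):
1. not ((c or a) or (Dia Dia b implies Dia b)), 0
2. not (c or a), 0
3. not (Dia Dia b implies Dia b), 0
4. not c, 0
5. not a, 0
6. Dia Dia b, 0
7. not Dia b, 0
8. not b, 0
9. Dia b, 1
10. not b, 1
11. b, 2
12. not b, 2
Accessibility: 0R0, 0R1, 0R2, 1R1, 1R2, 2R2
Branch closes: b and not b both at 2.
All branches of the negation close; one closing branch shown above.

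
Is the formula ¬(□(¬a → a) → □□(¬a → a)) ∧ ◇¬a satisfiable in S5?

No, unsatisfiable

1. ¬(□(¬a → a) → □□(¬a → a)) ∧ ◇¬a, u
2. ¬(□(¬a → a) → □□(¬a → a)), u
3. ◇¬a, u
4. □(¬a → a), u
5. ¬□□(¬a → a), u
6. ¬a → a, u
7. a, u
8. ¬a, v
9. ¬a → a, v
10. a, v
Accessibility: uRu, uRv, vRu, vRv
Branch closes: a and ¬a both at v.
Every branch closes; the branch above is one of them.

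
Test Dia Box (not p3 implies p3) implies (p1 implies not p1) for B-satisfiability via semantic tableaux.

1. Dia Box (not p3 implies p3) implies (p1 implies not p1), w0
2. p1 implies not p1, w0
3. not p1, w0
Accessibility: w0Rw0

Satisfiable (open branch found)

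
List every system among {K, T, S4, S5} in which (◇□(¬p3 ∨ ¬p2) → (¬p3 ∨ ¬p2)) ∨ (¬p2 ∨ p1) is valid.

S4-tableau for the negation ¬((◇□(¬p3 ∨ ¬p2) → (¬p3 ∨ ¬p2)) ∨ (¬p2 ∨ p1)):
1. ¬((◇□(¬p3 ∨ ¬p2) → (¬p3 ∨ ¬p2)) ∨ (¬p2 ∨ p1)), u
2. ¬(◇□(¬p3 ∨ ¬p2) → (¬p3 ∨ ¬p2)), u
3. ¬(¬p2 ∨ p1), u
4. ◇□(¬p3 ∨ ¬p2), u
5. ¬(¬p3 ∨ ¬p2), u
6. p2, u
7. ¬p1, u
8. p3, u
9. □(¬p3 ∨ ¬p2), v
10. ¬p3 ∨ ¬p2, v
11. ¬p2, v
Accessibility: uRu, uRv, vRv
Complete open branch: countermodel on an S4-frame, so not valid in S4, nor in K, T (the same frame is also a K-frame and a T-frame).
S5-tableau for the negation ¬((◇□(¬p3 ∨ ¬p2) → (¬p3 ∨ ¬p2)) ∨ (¬p2 ∨ p1)):
1. ¬((◇□(¬p3 ∨ ¬p2) → (¬p3 ∨ ¬p2)) ∨ (¬p2 ∨ p1)), u
2. ¬(◇□(¬p3 ∨ ¬p2) → (¬p3 ∨ ¬p2)), u
3. ¬(¬p2 ∨ p1), u
4. ◇□(¬p3 ∨ ¬p2), u
5. ¬(¬p3 ∨ ¬p2), u
6. p2, u
7. ¬p1, u
8. p3, u
9. □(¬p3 ∨ ¬p2), v
10. ¬p3 ∨ ¬p2, u
11. ¬p3 ∨ ¬p2, v
12. ¬p2, u
Accessibility: uRu, uRv, vRu, vRv
Branch closes: p2 and ¬p2 both at u.
Every branch closes (one shown): valid in S5.

S5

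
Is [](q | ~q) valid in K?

Valid in K

Tableau for the negation ~[](q | ~q):
1. ~[](q | ~q), u
2. ~(q | ~q), v
3. ~q, v
4. q, v
Accessibility: uRv
Branch closes: q and ~q both at v.
All branches of the negation close; one closing branch shown above.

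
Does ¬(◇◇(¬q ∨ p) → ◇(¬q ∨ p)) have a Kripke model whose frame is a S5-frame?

No, unsatisfiable

1. ¬(◇◇(¬q ∨ p) → ◇(¬q ∨ p)), 0
2. ◇◇(¬q ∨ p), 0
3. ¬◇(¬q ∨ p), 0
4. ¬(¬q ∨ p), 0
5. q, 0
6. ¬p, 0
7. ◇(¬q ∨ p), 1
8. ¬(¬q ∨ p), 1
9. q, 1
10. ¬p, 1
11. ¬q ∨ p, 2
12. ¬(¬q ∨ p), 2
13. q, 2
14. ¬p, 2
15. p, 2
Accessibility: 0R0, 0R1, 0R2, 1R0, 1R1, 1R2, 2R0, 2R1, 2R2
Branch closes: p and ¬p both at 2.
All branches of the tableau close; one closing branch shown above.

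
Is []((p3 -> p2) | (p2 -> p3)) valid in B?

Tableau for the negation ~[]((p3 -> p2) | (p2 -> p3)):
1. ~[]((p3 -> p2) | (p2 -> p3)), u
2. ~((p3 -> p2) | (p2 -> p3)), v
3. ~(p3 -> p2), v
4. ~(p2 -> p3), v
5. p3, v
6. ~p2, v
7. p2, v
8. ~p3, v
Accessibility: uRu, uRv, vRu, vRv
Branch closes: p2 and ~p2 both at v.
All branches of the negation close; one closing branch shown above.

Yes, valid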